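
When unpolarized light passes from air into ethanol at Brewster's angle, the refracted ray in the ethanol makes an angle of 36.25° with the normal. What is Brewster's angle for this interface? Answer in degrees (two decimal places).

Since the reflected and refracted rays are at right angles at the polarizing angle, θ_B + θ_t = 90°.
θ_B = 90° − 36.25° = 53.75°.

θ_B ≈ 53.75°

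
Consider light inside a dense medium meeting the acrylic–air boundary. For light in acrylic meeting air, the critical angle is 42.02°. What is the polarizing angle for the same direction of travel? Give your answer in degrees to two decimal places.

θ_B ≈ 33.80°

n₂/n₁ = sin θ_c = sin 42.02° = 0.6694.
tan θ_B equals the same ratio, so θ_B = arctan(0.6694) = 33.80°.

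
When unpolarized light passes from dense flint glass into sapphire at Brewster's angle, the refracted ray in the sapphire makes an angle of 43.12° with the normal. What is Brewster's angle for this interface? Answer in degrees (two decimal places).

At Brewster's angle the reflected and refracted rays are perpendicular, so θ_B + θ_t = 90°.
So θ_B = 90° − θ_t = 90° − 43.12° = 46.88°.

θ_B ≈ 46.88°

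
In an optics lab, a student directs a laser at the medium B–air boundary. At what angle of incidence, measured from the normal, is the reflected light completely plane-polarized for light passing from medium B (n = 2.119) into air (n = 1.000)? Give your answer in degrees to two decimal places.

Here n₂/n₁ = 1.000/2.119 = 0.4719, and Brewster's law gives tan θ_B = n₂/n₁. Taking the arctangent, θ_B = 25.26°.

θ_B ≈ 25.26°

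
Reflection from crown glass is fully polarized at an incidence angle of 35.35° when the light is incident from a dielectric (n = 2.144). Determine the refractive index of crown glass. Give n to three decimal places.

n ≈ 1.521

Full polarization of the reflected beam means tan θ_B = n₂/n₁, where n₁ is the incident medium (a dielectric).
n₂ = n₁ tan θ_B = 2.144 × tan 35.35° = 1.521.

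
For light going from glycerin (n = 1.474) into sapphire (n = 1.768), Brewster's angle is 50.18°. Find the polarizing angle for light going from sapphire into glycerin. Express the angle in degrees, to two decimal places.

Reversing the direction swaps n₁ and n₂, so tan θ_B' = 1/tan θ_B and θ_B' = 90° − θ_B.
Hence θ_B' = 90° − 50.18° = 39.82°.

θ_B' ≈ 39.82°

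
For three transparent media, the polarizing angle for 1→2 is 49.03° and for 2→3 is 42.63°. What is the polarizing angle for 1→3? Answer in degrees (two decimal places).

Each Brewster angle gives a ratio: n₂/n₁ = tan 49.03° = 1.1516, n₃/n₂ = tan 42.63° = 0.9205.
So n₃/n₁ = (n₂/n₁)(n₃/n₂) = 1.1516 × 0.9205 = 1.0601.
θ_B(1→3) = arctan(1.0601) = 46.67°.

θ_B ≈ 46.67°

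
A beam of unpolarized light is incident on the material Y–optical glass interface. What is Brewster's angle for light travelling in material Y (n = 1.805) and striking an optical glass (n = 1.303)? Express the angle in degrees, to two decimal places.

Here n₂/n₁ = 1.303/1.805 = 0.7219, and Brewster's law gives tan θ_B = n₂/n₁.
So θ_B = arctan 0.7219 = 35.82°.

θ_B ≈ 35.82°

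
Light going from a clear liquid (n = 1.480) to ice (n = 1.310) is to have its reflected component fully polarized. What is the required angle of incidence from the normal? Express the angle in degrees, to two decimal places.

θ_B ≈ 41.51°

The reflected p-component vanishes when tan θ_B = n₂/n₁.
tan θ_B = n₂/n₁ = 1.310/1.480 = 0.8851. Taking the arctangent, θ_B = 41.51°.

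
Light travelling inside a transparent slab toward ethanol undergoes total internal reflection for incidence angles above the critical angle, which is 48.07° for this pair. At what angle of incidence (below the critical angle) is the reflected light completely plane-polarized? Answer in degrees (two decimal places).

n₂/n₁ = sin θ_c = sin 48.07° = 0.7440.
tan θ_B equals the same ratio, so θ_B = arctan(0.7440) = 36.65°.

θ_B ≈ 36.65°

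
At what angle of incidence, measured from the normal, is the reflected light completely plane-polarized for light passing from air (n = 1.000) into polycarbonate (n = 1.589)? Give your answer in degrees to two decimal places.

θ_B ≈ 57.82°

Here n₂/n₁ = 1.589/1.000 = 1.5890, and Brewster's law gives tan θ_B = n₂/n₁. Taking the arctangent, θ_B = 57.82°.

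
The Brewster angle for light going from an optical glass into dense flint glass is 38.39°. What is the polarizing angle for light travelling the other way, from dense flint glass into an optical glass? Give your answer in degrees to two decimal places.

θ_B' ≈ 51.61°

Reversing the direction swaps n₁ and n₂, so tan θ_B' = 1/tan θ_B and θ_B' = 90° − θ_B.
Hence θ_B' = 90° − 38.39° = 51.61°.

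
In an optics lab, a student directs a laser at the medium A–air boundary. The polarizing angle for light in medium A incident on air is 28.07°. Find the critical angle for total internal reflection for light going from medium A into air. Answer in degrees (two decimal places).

θ_c ≈ 32.23°

From Brewster, n₂/n₁ = tan θ_B = tan 28.07° = 0.5333.
Then sin θ_c = n₂/n₁ = 0.5333, so θ_c = arcsin 0.5333 = 32.23°.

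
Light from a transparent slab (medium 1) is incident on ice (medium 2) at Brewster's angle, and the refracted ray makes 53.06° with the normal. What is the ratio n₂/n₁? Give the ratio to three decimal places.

n₂/n₁ ≈ 0.752

θ_B + θ_t = 90°, so θ_B = 90° − 53.06° = 36.94°.
tan θ_B = n₂/n₁, so n₂/n₁ = tan 36.94° = 0.752.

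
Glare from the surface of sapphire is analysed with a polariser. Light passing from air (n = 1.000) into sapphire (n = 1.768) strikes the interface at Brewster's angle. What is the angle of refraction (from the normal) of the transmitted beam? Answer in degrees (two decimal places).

θ_t ≈ 29.49°

θ_B = arctan(n₂/n₁) = arctan(1.768/1.000) = 60.51°.
Since θ_B + θ_t = 90° at Brewster incidence, θ_t = 90° − 60.51° = 29.49°.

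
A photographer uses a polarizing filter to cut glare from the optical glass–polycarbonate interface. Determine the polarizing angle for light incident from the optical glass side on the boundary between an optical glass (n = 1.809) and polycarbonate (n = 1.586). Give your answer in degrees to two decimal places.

Brewster's condition: tan θ_B = n₂/n₁ = 1.586/1.809 = 0.8767.
θ_B = arctan(0.8767) = 41.24°.

θ_B ≈ 41.24°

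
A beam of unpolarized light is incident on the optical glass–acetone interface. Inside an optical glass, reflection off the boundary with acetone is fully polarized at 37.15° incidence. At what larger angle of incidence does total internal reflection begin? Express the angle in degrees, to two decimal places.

tan θ_B = n₂/n₁ = tan 37.15° = 0.7577.
Total internal reflection: sin θ_c = n₂/n₁ = 0.7577.
θ_c = arcsin(0.7577) = 49.26°.

θ_c ≈ 49.26°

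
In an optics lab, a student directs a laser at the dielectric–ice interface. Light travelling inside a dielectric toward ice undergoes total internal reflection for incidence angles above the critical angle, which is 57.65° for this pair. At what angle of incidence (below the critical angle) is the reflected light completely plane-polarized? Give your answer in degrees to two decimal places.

θ_B ≈ 40.19°

n₂/n₁ = sin θ_c = sin 57.65° = 0.8448.
tan θ_B equals the same ratio, so θ_B = arctan(0.8448) = 40.19°.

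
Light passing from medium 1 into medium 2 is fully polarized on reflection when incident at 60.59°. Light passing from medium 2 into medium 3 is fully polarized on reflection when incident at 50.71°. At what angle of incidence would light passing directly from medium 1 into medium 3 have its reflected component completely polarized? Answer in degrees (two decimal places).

tan θ_B(1→2) = n₂/n₁ = tan 60.59° = 1.7740.
tan θ_B(2→3) = n₃/n₂ = tan 50.71° = 1.2222.
So n₃/n₁ = (n₂/n₁)(n₃/n₂) = 1.7740 × 1.2222 = 2.1682.
θ_B(1→3) = arctan(2.1682) = 65.24°.

θ_B ≈ 65.24°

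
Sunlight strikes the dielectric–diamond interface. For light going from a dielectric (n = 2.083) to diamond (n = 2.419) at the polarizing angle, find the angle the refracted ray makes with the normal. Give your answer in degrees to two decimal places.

First find Brewster's angle: tan θ_B = 2.419/2.083 = 1.1613, giving θ_B = 49.27°.
At Brewster's angle the reflected and refracted rays are perpendicular, so θ_t = 90° − θ_B = 90° − 49.27° = 40.73°.

θ_t ≈ 40.73°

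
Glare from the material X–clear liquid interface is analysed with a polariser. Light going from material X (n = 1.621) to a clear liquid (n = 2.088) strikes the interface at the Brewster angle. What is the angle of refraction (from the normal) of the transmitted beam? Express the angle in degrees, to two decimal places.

First find Brewster's angle: tan θ_B = 2.088/1.621 = 1.2881, giving θ_B = 52.18°.
Since θ_B + θ_t = 90° at Brewster incidence, θ_t = 90° − 52.18° = 37.82°.

θ_t ≈ 37.82°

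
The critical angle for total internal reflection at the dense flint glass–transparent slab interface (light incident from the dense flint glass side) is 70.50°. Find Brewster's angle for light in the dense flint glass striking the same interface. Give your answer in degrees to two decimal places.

θ_B ≈ 43.31°

sin θ_c = n₂/n₁, so n₂/n₁ = sin 70.50° = 0.9426.
Brewster: tan θ_B = n₂/n₁ = 0.9426.
θ_B = arctan(0.9426) = 43.31°.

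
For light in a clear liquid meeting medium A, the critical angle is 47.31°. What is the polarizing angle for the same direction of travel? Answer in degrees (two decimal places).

sin θ_c = n₂/n₁, so n₂/n₁ = sin 47.31° = 0.7350.
Brewster: tan θ_B = n₂/n₁ = 0.7350.
θ_B = arctan(0.7350) = 36.32°.

θ_B ≈ 36.32°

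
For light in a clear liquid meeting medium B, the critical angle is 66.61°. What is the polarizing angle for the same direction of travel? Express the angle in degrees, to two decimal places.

θ_B ≈ 42.55°

At the critical angle sin θ_c = n₂/n₁, giving n₂/n₁ = sin 66.61° = 0.9178.
Then tan θ_B = n₂/n₁ = 0.9178, so θ_B = arctan 0.9178 = 42.55°.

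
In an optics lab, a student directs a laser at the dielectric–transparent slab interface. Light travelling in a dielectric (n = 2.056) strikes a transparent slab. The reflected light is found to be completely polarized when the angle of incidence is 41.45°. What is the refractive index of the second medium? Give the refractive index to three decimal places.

Full polarization of the reflected beam means tan θ_B = n₂/n₁, where n₁ is the incident medium (a dielectric).
n₂ = n₁ tan θ_B = 2.056 × tan 41.45° = 1.816.

n ≈ 1.816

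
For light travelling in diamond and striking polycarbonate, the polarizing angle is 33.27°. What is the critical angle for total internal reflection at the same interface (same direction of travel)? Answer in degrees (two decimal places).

θ_c ≈ 41.01°

tan θ_B = n₂/n₁ = tan 33.27° = 0.6561.
Total internal reflection: sin θ_c = n₂/n₁ = 0.6561.
θ_c = arcsin(0.6561) = 41.01°.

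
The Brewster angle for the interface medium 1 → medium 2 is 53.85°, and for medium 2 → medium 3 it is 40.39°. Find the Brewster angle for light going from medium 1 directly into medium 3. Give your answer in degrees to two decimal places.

θ_B ≈ 49.35°

tan θ_B(1→2) = n₂/n₁ = tan 53.85° = 1.3688.
tan θ_B(2→3) = n₃/n₂ = tan 40.39° = 0.8508.
So n₃/n₁ = (n₂/n₁)(n₃/n₂) = 1.3688 × 0.8508 = 1.1646.
θ_B(1→3) = arctan(1.1646) = 49.35°.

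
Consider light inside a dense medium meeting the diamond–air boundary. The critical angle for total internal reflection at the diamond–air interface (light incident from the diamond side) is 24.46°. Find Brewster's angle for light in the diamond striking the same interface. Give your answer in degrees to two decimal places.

n₂/n₁ = sin θ_c = sin 24.46° = 0.4141.
tan θ_B equals the same ratio, so θ_B = arctan(0.4141) = 22.49°.

θ_B ≈ 22.49°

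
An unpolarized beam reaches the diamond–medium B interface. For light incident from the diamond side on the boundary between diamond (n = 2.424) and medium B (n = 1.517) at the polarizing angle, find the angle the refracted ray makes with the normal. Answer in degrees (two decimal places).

θ_t ≈ 57.96°

θ_B = arctan(n₂/n₁) = arctan(1.517/2.424) = 32.04°.
Since θ_B + θ_t = 90° at Brewster incidence, θ_t = 90° − 32.04° = 57.96°.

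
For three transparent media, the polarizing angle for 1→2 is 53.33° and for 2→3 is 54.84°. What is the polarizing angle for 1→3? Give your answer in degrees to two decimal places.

n₂/n₁ = tan 53.33° = 1.3431 and n₃/n₂ = tan 54.84° = 1.4197.
So n₃/n₁ = (n₂/n₁)(n₃/n₂) = 1.3431 × 1.4197 = 1.9067.
θ_B(1→3) = arctan(1.9067) = 62.33°.

θ_B ≈ 62.33°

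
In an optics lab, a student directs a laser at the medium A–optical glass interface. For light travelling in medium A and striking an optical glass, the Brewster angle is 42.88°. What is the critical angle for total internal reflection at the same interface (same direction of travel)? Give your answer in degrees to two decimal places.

tan θ_B = n₂/n₁ = tan 42.88° = 0.9286.
Total internal reflection: sin θ_c = n₂/n₁ = 0.9286.
θ_c = arcsin(0.9286) = 68.22°.

θ_c ≈ 68.22°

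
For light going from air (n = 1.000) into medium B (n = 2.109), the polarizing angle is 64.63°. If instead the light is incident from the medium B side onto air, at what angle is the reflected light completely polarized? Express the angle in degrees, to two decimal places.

θ_B' ≈ 25.37°

The two Brewster angles are complementary: θ_B' = 90° − θ_B = 90° − 64.63° = 25.37°.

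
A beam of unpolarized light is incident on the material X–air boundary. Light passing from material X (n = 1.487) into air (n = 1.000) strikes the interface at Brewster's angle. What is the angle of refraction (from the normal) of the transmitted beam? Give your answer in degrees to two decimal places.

θ_t ≈ 56.08°

θ_B = arctan(n₂/n₁) = arctan(1.000/1.487) = 33.92°.
At Brewster's angle the reflected and refracted rays are perpendicular, so θ_t = 90° − θ_B = 90° − 33.92° = 56.08°.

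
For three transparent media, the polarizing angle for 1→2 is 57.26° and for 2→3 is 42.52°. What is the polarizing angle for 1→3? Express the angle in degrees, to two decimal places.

n₂/n₁ = tan 57.26° = 1.5553 and n₃/n₂ = tan 42.52° = 0.9170.
Multiplying, n₃/n₁ = 1.5553 × 0.9170 = 1.4261, and θ_B(1→3) = arctan 1.4261 = 54.96°.

θ_B ≈ 54.96°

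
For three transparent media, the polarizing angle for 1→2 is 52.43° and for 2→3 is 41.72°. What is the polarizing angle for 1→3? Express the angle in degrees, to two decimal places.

n₂/n₁ = tan 52.43° = 1.2999 and n₃/n₂ = tan 41.72° = 0.8916.
n₃/n₁ = 1.1590. Then tan θ_B(1→3) = n₃/n₁, so θ_B(1→3) = arctan(1.1590) = 49.21°.

θ_B ≈ 49.21°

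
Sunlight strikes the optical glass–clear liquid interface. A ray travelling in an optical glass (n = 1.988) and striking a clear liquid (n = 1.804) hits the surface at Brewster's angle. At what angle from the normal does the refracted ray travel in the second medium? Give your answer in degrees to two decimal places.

θ_t ≈ 47.78°

tan θ_B = n₂/n₁ = 1.804/1.988 = 0.9074, so θ_B = 42.22°.
Since θ_B + θ_t = 90° at Brewster incidence, θ_t = 90° − 42.22° = 47.78°.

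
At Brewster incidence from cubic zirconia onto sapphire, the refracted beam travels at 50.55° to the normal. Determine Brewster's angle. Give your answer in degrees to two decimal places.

θ_B ≈ 39.45°

At Brewster's angle the reflected and refracted rays are perpendicular, so θ_B + θ_t = 90°.
So θ_B = 90° − θ_t = 90° − 50.55° = 39.45°.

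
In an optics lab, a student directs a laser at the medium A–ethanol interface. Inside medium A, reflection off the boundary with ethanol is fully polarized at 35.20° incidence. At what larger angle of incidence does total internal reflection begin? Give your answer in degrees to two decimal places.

θ_c ≈ 44.86°

tan θ_B = n₂/n₁ = tan 35.20° = 0.7054.
Total internal reflection: sin θ_c = n₂/n₁ = 0.7054.
θ_c = arcsin(0.7054) = 44.86°.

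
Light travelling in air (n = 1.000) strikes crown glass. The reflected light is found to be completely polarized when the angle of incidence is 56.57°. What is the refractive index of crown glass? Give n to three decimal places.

n ≈ 1.515

Full polarization of the reflected beam means tan θ_B = n₂/n₁, where n₁ is the incident medium (air).
n₂ = n₁ tan θ_B = 1.000 × tan 56.57° = 1.515.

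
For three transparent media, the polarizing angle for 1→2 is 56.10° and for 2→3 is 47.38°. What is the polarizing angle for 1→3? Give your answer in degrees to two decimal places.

θ_B ≈ 58.27°

Each Brewster angle gives a ratio: n₂/n₁ = tan 56.10° = 1.4882, n₃/n₂ = tan 47.38° = 1.0867.
Multiplying, n₃/n₁ = 1.4882 × 1.0867 = 1.6172, and θ_B(1→3) = arctan 1.6172 = 58.27°.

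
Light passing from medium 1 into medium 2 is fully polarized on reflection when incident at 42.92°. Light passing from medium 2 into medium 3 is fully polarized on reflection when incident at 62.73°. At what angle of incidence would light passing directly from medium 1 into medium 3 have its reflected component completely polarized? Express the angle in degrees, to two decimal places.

θ_B ≈ 61.00°

Each Brewster angle gives a ratio: n₂/n₁ = tan 42.92° = 0.9299, n₃/n₂ = tan 62.73° = 1.9400.
n₃/n₁ = 1.8040. Then tan θ_B(1→3) = n₃/n₁, so θ_B(1→3) = arctan(1.8040) = 61.00°.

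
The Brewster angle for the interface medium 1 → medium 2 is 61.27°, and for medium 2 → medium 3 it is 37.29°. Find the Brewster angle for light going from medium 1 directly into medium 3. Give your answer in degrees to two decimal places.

Each Brewster angle gives a ratio: n₂/n₁ = tan 61.27° = 1.8243, n₃/n₂ = tan 37.29° = 0.7615.
So n₃/n₁ = (n₂/n₁)(n₃/n₂) = 1.8243 × 0.7615 = 1.3892.
θ_B(1→3) = arctan(1.3892) = 54.25°.

θ_B ≈ 54.25°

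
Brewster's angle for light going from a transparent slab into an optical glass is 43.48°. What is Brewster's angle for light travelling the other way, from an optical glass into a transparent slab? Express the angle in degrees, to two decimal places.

θ_B' ≈ 46.52°

Reversing the direction swaps n₁ and n₂, so tan θ_B' = 1/tan θ_B and θ_B' = 90° − θ_B.
Hence θ_B' = 90° − 43.48° = 46.52°.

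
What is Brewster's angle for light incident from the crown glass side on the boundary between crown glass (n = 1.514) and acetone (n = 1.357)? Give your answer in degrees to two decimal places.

θ_B ≈ 41.87°

Brewster's condition: tan θ_B = n₂/n₁ = 1.357/1.514 = 0.8963.
So θ_B = arctan 0.8963 = 41.87°.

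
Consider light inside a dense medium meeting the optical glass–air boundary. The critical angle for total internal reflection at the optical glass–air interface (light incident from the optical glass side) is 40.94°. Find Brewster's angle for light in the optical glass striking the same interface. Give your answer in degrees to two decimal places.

At the critical angle sin θ_c = n₂/n₁, giving n₂/n₁ = sin 40.94° = 0.6553.
Then tan θ_B = n₂/n₁ = 0.6553, so θ_B = arctan 0.6553 = 33.24°.

θ_B ≈ 33.24°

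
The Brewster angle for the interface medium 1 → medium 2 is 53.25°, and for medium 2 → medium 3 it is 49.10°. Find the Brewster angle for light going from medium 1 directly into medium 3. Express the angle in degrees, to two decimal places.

θ_B ≈ 57.10°

Each Brewster angle gives a ratio: n₂/n₁ = tan 53.25° = 1.3392, n₃/n₂ = tan 49.10° = 1.1544.
So n₃/n₁ = (n₂/n₁)(n₃/n₂) = 1.3392 × 1.1544 = 1.5460.
θ_B(1→3) = arctan(1.5460) = 57.10°.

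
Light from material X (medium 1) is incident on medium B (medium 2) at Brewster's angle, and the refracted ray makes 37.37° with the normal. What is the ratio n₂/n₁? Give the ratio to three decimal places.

n₂/n₁ ≈ 1.309

At Brewster incidence θ_B = 90° − θ_t = 90° − 37.37° = 52.63°.
Then n₂/n₁ = tan θ_B = tan 52.63° = 1.309.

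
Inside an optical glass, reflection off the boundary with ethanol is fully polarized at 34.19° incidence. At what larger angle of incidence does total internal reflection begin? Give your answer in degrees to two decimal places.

θ_c ≈ 42.79°

n₂/n₁ = tan 34.19° = 0.6793; the critical angle satisfies sin θ_c = n₂/n₁.
θ_c = arcsin(0.6793) = 42.79°.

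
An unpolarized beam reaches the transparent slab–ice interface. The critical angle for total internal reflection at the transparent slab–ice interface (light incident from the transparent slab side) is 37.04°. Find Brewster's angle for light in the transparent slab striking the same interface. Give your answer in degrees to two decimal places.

At the critical angle sin θ_c = n₂/n₁, giving n₂/n₁ = sin 37.04° = 0.6024.
Then tan θ_B = n₂/n₁ = 0.6024, so θ_B = arctan 0.6024 = 31.06°.

θ_B ≈ 31.06°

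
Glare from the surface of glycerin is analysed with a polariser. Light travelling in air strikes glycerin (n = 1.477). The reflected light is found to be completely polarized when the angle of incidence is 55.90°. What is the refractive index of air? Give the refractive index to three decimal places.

n ≈ 1.000

At Brewster's angle, tan θ_B = n₂/n₁ with n₁ on the incident side (air) and n₂ on the transmitted side (glycerin).
n₁ = n₂ / tan θ_B = 1.477 / tan 55.90° = 1.000.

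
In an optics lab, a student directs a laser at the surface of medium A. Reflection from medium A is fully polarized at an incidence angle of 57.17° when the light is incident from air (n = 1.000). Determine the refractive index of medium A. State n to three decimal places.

n ≈ 1.550

Full polarization of the reflected beam means tan θ_B = n₂/n₁, where n₁ is the incident medium (air).
n₂ = n₁ tan θ_B = 1.000 × tan 57.17° = 1.550.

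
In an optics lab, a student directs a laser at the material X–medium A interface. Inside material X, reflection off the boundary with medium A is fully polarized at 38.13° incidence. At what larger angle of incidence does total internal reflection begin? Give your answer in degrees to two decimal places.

From Brewster, n₂/n₁ = tan θ_B = tan 38.13° = 0.7849.
Then sin θ_c = n₂/n₁ = 0.7849, so θ_c = arcsin 0.7849 = 51.72°.

θ_c ≈ 51.72°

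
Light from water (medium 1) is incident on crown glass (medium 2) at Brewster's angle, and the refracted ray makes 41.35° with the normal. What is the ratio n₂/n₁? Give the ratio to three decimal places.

At Brewster incidence θ_B = 90° − θ_t = 90° − 41.35° = 48.65°.
Then n₂/n₁ = tan θ_B = tan 48.65° = 1.136.

n₂/n₁ ≈ 1.136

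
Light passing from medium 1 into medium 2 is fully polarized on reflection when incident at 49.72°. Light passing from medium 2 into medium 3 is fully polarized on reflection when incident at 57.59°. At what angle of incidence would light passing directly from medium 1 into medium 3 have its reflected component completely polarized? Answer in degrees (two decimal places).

θ_B ≈ 61.72°

Each Brewster angle gives a ratio: n₂/n₁ = tan 49.72° = 1.1800, n₃/n₂ = tan 57.59° = 1.5751.
n₃/n₁ = 1.8587. Then tan θ_B(1→3) = n₃/n₁, so θ_B(1→3) = arctan(1.8587) = 61.72°.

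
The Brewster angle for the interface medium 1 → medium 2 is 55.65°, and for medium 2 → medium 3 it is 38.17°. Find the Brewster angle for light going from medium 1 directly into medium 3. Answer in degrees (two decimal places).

Each Brewster angle gives a ratio: n₂/n₁ = tan 55.65° = 1.4632, n₃/n₂ = tan 38.17° = 0.7861.
Multiplying, n₃/n₁ = 1.4632 × 0.7861 = 1.1502, and θ_B(1→3) = arctan 1.1502 = 49.00°.

θ_B ≈ 49.00°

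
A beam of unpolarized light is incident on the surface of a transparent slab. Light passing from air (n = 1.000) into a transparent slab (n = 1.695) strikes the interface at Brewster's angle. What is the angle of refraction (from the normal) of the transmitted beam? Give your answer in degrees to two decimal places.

tan θ_B = n₂/n₁ = 1.695/1.000 = 1.6950, so θ_B = 59.46°.
The refracted ray is perpendicular to the reflected ray, so θ_t = 90° − θ_B = 30.54°.

θ_t ≈ 30.54°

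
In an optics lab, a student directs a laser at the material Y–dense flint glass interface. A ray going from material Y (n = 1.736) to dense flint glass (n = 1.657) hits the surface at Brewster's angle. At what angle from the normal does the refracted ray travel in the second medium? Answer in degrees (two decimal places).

θ_t ≈ 46.33°

tan θ_B = n₂/n₁ = 1.657/1.736 = 0.9545, so θ_B = 43.67°.
Since θ_B + θ_t = 90° at Brewster incidence, θ_t = 90° − 43.67° = 46.33°.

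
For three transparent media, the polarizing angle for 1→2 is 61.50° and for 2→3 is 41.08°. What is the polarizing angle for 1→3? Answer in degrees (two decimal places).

θ_B ≈ 58.08°

Each Brewster angle gives a ratio: n₂/n₁ = tan 61.50° = 1.8418, n₃/n₂ = tan 41.08° = 0.8717.
n₃/n₁ = 1.6055. Then tan θ_B(1→3) = n₃/n₁, so θ_B(1→3) = arctan(1.6055) = 58.08°.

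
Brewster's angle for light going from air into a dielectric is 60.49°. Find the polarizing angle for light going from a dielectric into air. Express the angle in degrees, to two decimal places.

The two Brewster angles are complementary: θ_B' = 90° − θ_B = 90° − 60.49° = 29.51°.

θ_B' ≈ 29.51°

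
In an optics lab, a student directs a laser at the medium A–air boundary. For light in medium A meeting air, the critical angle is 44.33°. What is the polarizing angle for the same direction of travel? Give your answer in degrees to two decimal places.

θ_B ≈ 34.95°

n₂/n₁ = sin θ_c = sin 44.33° = 0.6988.
tan θ_B equals the same ratio, so θ_B = arctan(0.6988) = 34.95°.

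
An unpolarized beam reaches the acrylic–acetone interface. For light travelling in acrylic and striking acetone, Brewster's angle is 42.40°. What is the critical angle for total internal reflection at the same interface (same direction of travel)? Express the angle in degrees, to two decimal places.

θ_c ≈ 65.94°

From Brewster, n₂/n₁ = tan θ_B = tan 42.40° = 0.9131.
Then sin θ_c = n₂/n₁ = 0.9131, so θ_c = arcsin 0.9131 = 65.94°.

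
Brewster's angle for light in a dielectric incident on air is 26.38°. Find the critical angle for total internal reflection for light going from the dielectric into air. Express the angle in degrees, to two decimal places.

From Brewster, n₂/n₁ = tan θ_B = tan 26.38° = 0.4960.
Then sin θ_c = n₂/n₁ = 0.4960, so θ_c = arcsin 0.4960 = 29.73°.

θ_c ≈ 29.73°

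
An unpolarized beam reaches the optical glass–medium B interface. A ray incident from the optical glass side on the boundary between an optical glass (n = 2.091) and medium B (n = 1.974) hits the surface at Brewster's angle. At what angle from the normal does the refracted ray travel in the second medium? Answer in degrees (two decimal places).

θ_t ≈ 46.65°

θ_B = arctan(n₂/n₁) = arctan(1.974/2.091) = 43.35°.
At Brewster's angle the reflected and refracted rays are perpendicular, so θ_t = 90° − θ_B = 90° − 43.35° = 46.65°.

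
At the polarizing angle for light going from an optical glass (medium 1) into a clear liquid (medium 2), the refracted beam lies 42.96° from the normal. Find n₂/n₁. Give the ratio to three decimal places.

At Brewster incidence θ_B = 90° − θ_t = 90° − 42.96° = 47.04°.
Then n₂/n₁ = tan θ_B = tan 47.04° = 1.074.

n₂/n₁ ≈ 1.074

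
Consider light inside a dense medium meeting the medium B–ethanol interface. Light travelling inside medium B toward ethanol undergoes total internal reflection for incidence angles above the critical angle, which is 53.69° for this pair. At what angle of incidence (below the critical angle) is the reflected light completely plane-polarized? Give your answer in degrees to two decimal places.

θ_B ≈ 38.86°

sin θ_c = n₂/n₁, so n₂/n₁ = sin 53.69° = 0.8058.
Brewster: tan θ_B = n₂/n₁ = 0.8058.
θ_B = arctan(0.8058) = 38.86°.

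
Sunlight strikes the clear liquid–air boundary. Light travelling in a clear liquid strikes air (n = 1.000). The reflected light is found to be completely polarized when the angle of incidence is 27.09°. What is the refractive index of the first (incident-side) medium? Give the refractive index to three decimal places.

n ≈ 1.955

At the polarizing angle, tan θ_B = n₂/n₁ with n₁ on the incident side (a clear liquid) and n₂ on the transmitted side (air).
n₁ = n₂ / tan θ_B = 1.000 / tan 27.09° = 1.955.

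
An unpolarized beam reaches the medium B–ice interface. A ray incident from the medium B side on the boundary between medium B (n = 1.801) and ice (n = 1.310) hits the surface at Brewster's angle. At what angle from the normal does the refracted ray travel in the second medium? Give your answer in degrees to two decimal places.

First find Brewster's angle: tan θ_B = 1.310/1.801 = 0.7274, giving θ_B = 36.03°.
Since θ_B + θ_t = 90° at Brewster incidence, θ_t = 90° − 36.03° = 53.97°.

θ_t ≈ 53.97°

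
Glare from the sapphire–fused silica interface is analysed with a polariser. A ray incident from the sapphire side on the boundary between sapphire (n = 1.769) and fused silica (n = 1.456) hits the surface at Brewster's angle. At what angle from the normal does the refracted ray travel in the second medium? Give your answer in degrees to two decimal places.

θ_t ≈ 50.54°

θ_B = arctan(n₂/n₁) = arctan(1.456/1.769) = 39.46°.
At Brewster's angle the reflected and refracted rays are perpendicular, so θ_t = 90° − θ_B = 90° − 39.46° = 50.54°.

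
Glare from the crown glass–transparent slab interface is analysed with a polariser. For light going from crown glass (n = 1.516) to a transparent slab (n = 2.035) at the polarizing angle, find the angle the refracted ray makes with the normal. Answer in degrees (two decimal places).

θ_B = arctan(n₂/n₁) = arctan(2.035/1.516) = 53.32°.
Since θ_B + θ_t = 90° at Brewster incidence, θ_t = 90° − 53.32° = 36.68°.

θ_t ≈ 36.68°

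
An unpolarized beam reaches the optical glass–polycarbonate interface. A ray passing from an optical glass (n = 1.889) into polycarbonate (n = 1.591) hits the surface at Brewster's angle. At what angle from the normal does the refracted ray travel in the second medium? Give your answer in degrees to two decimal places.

θ_t ≈ 49.89°

tan θ_B = n₂/n₁ = 1.591/1.889 = 0.8422, so θ_B = 40.11°.
The refracted ray is perpendicular to the reflected ray, so θ_t = 90° − θ_B = 49.89°.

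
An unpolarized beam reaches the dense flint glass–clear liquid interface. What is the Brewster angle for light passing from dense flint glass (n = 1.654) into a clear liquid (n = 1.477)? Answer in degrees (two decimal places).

θ_B ≈ 41.76°

Brewster's condition: tan θ_B = n₂/n₁ = 1.477/1.654 = 0.8930.
θ_B = arctan(0.8930) = 41.76°.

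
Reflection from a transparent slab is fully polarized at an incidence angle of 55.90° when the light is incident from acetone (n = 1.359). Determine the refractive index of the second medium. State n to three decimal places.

At the Brewster angle, tan θ_B = n₂/n₁ with n₁ on the incident side (acetone) and n₂ on the transmitted side (a transparent slab).
n₂ = n₁ tan θ_B = 1.359 × tan 55.90° = 2.007.

n ≈ 2.007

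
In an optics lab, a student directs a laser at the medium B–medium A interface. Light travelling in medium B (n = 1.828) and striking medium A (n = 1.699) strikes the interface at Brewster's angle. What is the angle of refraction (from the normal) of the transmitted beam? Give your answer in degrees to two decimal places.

θ_t ≈ 47.09°

First find Brewster's angle: tan θ_B = 1.699/1.828 = 0.9294, giving θ_B = 42.91°.
The refracted ray is perpendicular to the reflected ray, so θ_t = 90° − θ_B = 47.09°.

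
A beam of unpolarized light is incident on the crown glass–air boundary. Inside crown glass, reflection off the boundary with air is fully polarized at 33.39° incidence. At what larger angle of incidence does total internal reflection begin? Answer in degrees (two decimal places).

θ_c ≈ 41.23°

From Brewster, n₂/n₁ = tan θ_B = tan 33.39° = 0.6591.
Then sin θ_c = n₂/n₁ = 0.6591, so θ_c = arcsin 0.6591 = 41.23°.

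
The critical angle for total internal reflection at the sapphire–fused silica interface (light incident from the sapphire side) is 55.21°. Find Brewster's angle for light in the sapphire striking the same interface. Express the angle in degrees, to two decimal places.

θ_B ≈ 39.39°

sin θ_c = n₂/n₁, so n₂/n₁ = sin 55.21° = 0.8212.
Brewster: tan θ_B = n₂/n₁ = 0.8212.
θ_B = arctan(0.8212) = 39.39°.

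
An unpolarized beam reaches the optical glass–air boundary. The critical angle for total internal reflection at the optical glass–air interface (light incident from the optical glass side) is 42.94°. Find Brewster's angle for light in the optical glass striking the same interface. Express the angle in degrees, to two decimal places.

n₂/n₁ = sin θ_c = sin 42.94° = 0.6812.
tan θ_B equals the same ratio, so θ_B = arctan(0.6812) = 34.26°.

θ_B ≈ 34.26°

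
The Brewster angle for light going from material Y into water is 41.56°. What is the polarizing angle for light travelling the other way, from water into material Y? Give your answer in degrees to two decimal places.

The two Brewster angles are complementary: θ_B' = 90° − θ_B = 90° − 41.56° = 48.44°.

θ_B' ≈ 48.44°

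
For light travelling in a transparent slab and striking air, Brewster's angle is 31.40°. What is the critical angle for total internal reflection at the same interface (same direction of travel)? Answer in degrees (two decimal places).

θ_c ≈ 37.62°

From Brewster, n₂/n₁ = tan θ_B = tan 31.40° = 0.6104.
Then sin θ_c = n₂/n₁ = 0.6104, so θ_c = arcsin 0.6104 = 37.62°.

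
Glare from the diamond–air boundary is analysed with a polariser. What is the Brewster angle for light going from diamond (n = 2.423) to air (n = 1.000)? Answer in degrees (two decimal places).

θ_B ≈ 22.43°

Here n₂/n₁ = 1.000/2.423 = 0.4127, and Brewster's law gives tan θ_B = n₂/n₁.
θ_B = arctan(0.4127) = 22.43°.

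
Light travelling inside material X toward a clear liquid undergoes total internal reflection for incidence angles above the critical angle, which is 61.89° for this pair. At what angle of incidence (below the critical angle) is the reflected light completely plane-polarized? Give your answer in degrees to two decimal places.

θ_B ≈ 41.41°

n₂/n₁ = sin θ_c = sin 61.89° = 0.8820.
tan θ_B equals the same ratio, so θ_B = arctan(0.8820) = 41.41°.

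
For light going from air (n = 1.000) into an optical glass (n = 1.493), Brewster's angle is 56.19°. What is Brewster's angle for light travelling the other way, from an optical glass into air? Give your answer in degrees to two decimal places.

Reversing the direction swaps n₁ and n₂, so tan θ_B' = 1/tan θ_B and θ_B' = 90° − θ_B.
Hence θ_B' = 90° − 56.19° = 33.81°.

θ_B' ≈ 33.81°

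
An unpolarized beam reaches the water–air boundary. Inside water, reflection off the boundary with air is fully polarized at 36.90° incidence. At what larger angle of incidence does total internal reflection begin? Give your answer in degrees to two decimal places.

θ_c ≈ 48.66°

n₂/n₁ = tan 36.90° = 0.7508; the critical angle satisfies sin θ_c = n₂/n₁.
θ_c = arcsin(0.7508) = 48.66°.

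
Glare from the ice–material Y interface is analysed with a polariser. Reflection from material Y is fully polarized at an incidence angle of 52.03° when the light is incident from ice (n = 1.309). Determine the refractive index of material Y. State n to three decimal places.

n ≈ 1.677

At the Brewster angle, tan θ_B = n₂/n₁ with n₁ on the incident side (ice) and n₂ on the transmitted side (material Y).
n₂ = n₁ tan θ_B = 1.309 × tan 52.03° = 1.677.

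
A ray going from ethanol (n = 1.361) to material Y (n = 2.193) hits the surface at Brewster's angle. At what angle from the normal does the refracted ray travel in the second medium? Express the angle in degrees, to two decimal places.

tan θ_B = n₂/n₁ = 2.193/1.361 = 1.6113, so θ_B = 58.18°.
The refracted ray is perpendicular to the reflected ray, so θ_t = 90° − θ_B = 31.82°.

θ_t ≈ 31.82°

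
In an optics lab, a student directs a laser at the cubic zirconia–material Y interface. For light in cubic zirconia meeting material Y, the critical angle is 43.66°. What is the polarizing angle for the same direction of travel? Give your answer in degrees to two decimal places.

θ_B ≈ 34.62°

sin θ_c = n₂/n₁, so n₂/n₁ = sin 43.66° = 0.6904.
Brewster: tan θ_B = n₂/n₁ = 0.6904.
θ_B = arctan(0.6904) = 34.62°.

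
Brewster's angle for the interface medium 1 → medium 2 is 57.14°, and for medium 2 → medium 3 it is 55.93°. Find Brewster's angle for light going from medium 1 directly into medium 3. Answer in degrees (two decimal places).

θ_B ≈ 66.40°

tan θ_B(1→2) = n₂/n₁ = tan 57.14° = 1.5481.
tan θ_B(2→3) = n₃/n₂ = tan 55.93° = 1.4787.
n₃/n₁ = 2.2892. Then tan θ_B(1→3) = n₃/n₁, so θ_B(1→3) = arctan(2.2892) = 66.40°.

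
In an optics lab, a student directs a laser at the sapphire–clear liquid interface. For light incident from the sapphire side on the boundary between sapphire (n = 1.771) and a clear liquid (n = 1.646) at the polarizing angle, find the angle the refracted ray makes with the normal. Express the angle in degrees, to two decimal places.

tan θ_B = n₂/n₁ = 1.646/1.771 = 0.9294, so θ_B = 42.90°.
At Brewster's angle the reflected and refracted rays are perpendicular, so θ_t = 90° − θ_B = 90° − 42.90° = 47.10°.

θ_t ≈ 47.10°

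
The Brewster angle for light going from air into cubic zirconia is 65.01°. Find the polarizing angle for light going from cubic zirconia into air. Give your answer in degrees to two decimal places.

θ_B' ≈ 24.99°

The two Brewster angles are complementary: θ_B' = 90° − θ_B = 90° − 65.01° = 24.99°.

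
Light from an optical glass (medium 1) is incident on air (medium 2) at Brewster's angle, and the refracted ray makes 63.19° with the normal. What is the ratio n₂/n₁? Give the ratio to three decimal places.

θ_B + θ_t = 90°, so θ_B = 90° − 63.19° = 26.81°.
tan θ_B = n₂/n₁, so n₂/n₁ = tan 26.81° = 0.505.

n₂/n₁ ≈ 0.505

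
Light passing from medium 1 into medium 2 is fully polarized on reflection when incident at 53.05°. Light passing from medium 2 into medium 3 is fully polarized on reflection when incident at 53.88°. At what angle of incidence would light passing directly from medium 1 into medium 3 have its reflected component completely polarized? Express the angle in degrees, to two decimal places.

θ_B ≈ 61.24°

Each Brewster angle gives a ratio: n₂/n₁ = tan 53.05° = 1.3295, n₃/n₂ = tan 53.88° = 1.3703.
n₃/n₁ = 1.8218. Then tan θ_B(1→3) = n₃/n₁, so θ_B(1→3) = arctan(1.8218) = 61.24°.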